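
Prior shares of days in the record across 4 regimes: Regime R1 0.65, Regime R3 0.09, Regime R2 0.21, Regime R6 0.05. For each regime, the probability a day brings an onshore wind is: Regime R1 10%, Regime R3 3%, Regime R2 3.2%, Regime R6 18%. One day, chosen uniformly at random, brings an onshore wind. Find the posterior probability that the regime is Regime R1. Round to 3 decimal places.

0.779

Unnormalized posteriors (prior × likelihood):
  Regime R1: 0.65 × 0.1 = 0.065
  Regime R3: 0.09 × 0.03 = 0.0027
  Regime R2: 0.21 × 0.032 = 0.00672
  Regime R6: 0.05 × 0.18 = 0.009
Sum = 0.08342.
P(Regime R1 | evidence) = 0.065 / 0.08342 ≈ 0.779.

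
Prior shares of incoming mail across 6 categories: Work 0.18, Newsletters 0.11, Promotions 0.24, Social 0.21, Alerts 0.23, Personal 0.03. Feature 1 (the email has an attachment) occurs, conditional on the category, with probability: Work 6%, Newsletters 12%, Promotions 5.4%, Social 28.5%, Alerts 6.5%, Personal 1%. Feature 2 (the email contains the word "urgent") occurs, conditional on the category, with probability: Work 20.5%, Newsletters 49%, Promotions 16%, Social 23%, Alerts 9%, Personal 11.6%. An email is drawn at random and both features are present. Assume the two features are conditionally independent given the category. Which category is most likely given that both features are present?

Compute prior × likelihood for every hypothesis:
  Work: 0.18 × 0.06 × 0.205 = 0.002214
  Newsletters: 0.11 × 0.12 × 0.49 = 0.006468
  Promotions: 0.24 × 0.054 × 0.16 = 0.0020736
  Social: 0.21 × 0.285 × 0.23 = 0.0137655
  Alerts: 0.23 × 0.065 × 0.09 = 0.0013455
  Personal: 0.03 × 0.01 × 0.116 = 0.0000348
Normalizing constant = 0.0259014.
Largest term belongs to Social, so Social is most probable.

Social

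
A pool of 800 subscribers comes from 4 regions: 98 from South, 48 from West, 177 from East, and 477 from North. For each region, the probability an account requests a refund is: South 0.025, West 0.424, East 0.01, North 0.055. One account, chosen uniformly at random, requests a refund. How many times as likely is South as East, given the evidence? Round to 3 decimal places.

Prior × likelihood for each hypothesis:
  South: 0.1225 × 0.025 = 0.0030625
  West: 0.06 × 0.424 = 0.02544
  East: 0.22125 × 0.01 = 0.0022125
  North: 0.59625 × 0.055 = 0.03279375
Total = 0.06350875.
The ratio is 0.0030625 / 0.0022125 (the normalizer cancels) = 1.384.

1.384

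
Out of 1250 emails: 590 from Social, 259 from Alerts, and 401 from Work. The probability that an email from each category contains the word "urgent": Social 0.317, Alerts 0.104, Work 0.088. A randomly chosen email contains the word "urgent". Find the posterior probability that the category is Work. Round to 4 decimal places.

By Bayes' rule, posterior ∝ prior × likelihood:
  Social: 0.472 × 0.317 = 0.149624
  Alerts: 0.2072 × 0.104 = 0.0215488
  Work: 0.3208 × 0.088 = 0.0282304
Total = 0.1994032.
P(Work | evidence) = 0.0282304 / 0.1994032 ≈ 0.1416.

0.1416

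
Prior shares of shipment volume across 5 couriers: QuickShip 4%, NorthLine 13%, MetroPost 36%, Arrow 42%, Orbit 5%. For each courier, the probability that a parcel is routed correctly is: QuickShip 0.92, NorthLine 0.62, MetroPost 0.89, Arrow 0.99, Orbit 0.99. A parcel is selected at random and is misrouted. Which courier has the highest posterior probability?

NorthLine

Taking complements, P(misrouted | each) = QuickShip 0.08, NorthLine 0.38, MetroPost 0.11, Arrow 0.01, Orbit 0.01.
Unnormalized posteriors (prior × likelihood):
  QuickShip: 0.04 × 0.08 = 0.0032
  NorthLine: 0.13 × 0.38 = 0.0494
  MetroPost: 0.36 × 0.11 = 0.0396
  Arrow: 0.42 × 0.01 = 0.0042
  Orbit: 0.05 × 0.01 = 0.0005
Total = 0.0969.
Largest term belongs to NorthLine, so NorthLine is most probable.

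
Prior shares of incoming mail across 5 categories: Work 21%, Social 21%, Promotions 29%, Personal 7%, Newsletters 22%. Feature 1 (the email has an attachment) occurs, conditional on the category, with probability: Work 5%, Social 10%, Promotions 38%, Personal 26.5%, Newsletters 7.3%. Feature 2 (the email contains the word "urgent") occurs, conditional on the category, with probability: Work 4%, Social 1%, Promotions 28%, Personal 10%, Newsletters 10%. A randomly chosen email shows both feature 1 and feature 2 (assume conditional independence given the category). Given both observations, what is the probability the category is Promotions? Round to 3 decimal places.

Prior × likelihood for each hypothesis:
  Work: 0.21 × 0.05 × 0.04 = 0.00042
  Social: 0.21 × 0.1 × 0.01 = 0.00021
  Promotions: 0.29 × 0.38 × 0.28 = 0.030856
  Personal: 0.07 × 0.265 × 0.1 = 0.001855
  Newsletters: 0.22 × 0.073 × 0.1 = 0.001606
Total = 0.034947.
P(Promotions | evidence) = 0.030856 / 0.034947 ≈ 0.883.

0.883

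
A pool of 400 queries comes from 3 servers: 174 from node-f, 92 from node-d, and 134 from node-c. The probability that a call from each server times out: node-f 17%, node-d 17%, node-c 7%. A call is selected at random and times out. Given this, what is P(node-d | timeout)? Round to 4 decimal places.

0.2864

Compute prior × likelihood for every hypothesis:
  node-f: 0.435 × 0.17 = 0.07395
  node-d: 0.23 × 0.17 = 0.0391
  node-c: 0.335 × 0.07 = 0.02345
Normalizing constant = 0.1365.
P(node-d | evidence) = 0.0391 / 0.1365 ≈ 0.2864.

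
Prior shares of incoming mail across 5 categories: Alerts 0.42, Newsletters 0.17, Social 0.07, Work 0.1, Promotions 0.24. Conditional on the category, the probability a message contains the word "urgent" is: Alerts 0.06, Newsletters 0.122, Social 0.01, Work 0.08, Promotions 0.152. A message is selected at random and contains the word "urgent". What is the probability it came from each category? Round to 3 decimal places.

Prior × likelihood for each hypothesis:
  Alerts: 0.42 × 0.06 = 0.0252
  Newsletters: 0.17 × 0.122 = 0.02074
  Social: 0.07 × 0.01 = 0.0007
  Work: 0.1 × 0.08 = 0.008
  Promotions: 0.24 × 0.152 = 0.03648
Normalizing constant = 0.09112.
P(Alerts | urgent-flag) = 0.0252/0.09112 ≈ 0.277
P(Newsletters | urgent-flag) = 0.02074/0.09112 ≈ 0.228
P(Social | urgent-flag) = 0.0007/0.09112 ≈ 0.008
P(Work | urgent-flag) = 0.008/0.09112 ≈ 0.088
P(Promotions | urgent-flag) = 0.03648/0.09112 ≈ 0.400
(Check: 0.277+0.228+0.008+0.088+0.400 = 1.001.)

Alerts 0.277, Newsletters 0.228, Social 0.008, Work 0.088, Promotions 0.400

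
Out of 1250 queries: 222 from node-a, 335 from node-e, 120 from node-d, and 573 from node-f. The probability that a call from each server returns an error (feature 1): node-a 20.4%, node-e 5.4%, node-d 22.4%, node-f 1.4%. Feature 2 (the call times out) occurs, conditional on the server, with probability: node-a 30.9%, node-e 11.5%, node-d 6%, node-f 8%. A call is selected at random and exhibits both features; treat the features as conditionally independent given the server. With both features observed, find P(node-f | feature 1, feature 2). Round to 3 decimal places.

Unnormalized posteriors (prior × likelihood):
  node-a: 0.1776 × 0.204 × 0.309 = 0.0111951936
  node-e: 0.268 × 0.054 × 0.115 = 0.00166428
  node-d: 0.096 × 0.224 × 0.06 = 0.00129024
  node-f: 0.4584 × 0.014 × 0.08 = 0.000513408
Total = 0.0146631216.
P(node-f | evidence) = 0.000513408 / 0.0146631216 ≈ 0.035.

0.035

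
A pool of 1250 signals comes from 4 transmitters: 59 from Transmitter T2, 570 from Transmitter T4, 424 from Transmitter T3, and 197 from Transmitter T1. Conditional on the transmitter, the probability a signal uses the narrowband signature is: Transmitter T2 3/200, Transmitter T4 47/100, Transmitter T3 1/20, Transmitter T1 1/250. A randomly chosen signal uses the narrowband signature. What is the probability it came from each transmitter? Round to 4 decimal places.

Transmitter T2 0.0030, Transmitter T4 0.9213, Transmitter T3 0.0729, Transmitter T1 0.0027

Compute prior × likelihood for every hypothesis:
  Transmitter T2: 0.0472 × 0.015 = 0.000708
  Transmitter T4: 0.456 × 0.47 = 0.21432
  Transmitter T3: 0.3392 × 0.05 = 0.01696
  Transmitter T1: 0.1576 × 0.004 = 0.0006304
Sum = 0.2326184.
P(Transmitter T2 | narrowband) = 0.000708/0.2326184 ≈ 0.0030
P(Transmitter T4 | narrowband) = 0.21432/0.2326184 ≈ 0.9213
P(Transmitter T3 | narrowband) = 0.01696/0.2326184 ≈ 0.0729
P(Transmitter T1 | narrowband) = 0.0006304/0.2326184 ≈ 0.0027
(Check: 0.0030+0.9213+0.0729+0.0027 = 0.9999.)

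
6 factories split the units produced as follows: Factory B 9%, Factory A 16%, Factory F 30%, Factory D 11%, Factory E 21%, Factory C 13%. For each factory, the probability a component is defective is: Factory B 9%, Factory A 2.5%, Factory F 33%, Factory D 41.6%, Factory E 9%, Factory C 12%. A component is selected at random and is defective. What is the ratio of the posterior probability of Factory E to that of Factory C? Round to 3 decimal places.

By Bayes' rule, posterior ∝ prior × likelihood:
  Factory B: 0.09 × 0.09 = 0.0081
  Factory A: 0.16 × 0.025 = 0.004
  Factory F: 0.3 × 0.33 = 0.099
  Factory D: 0.11 × 0.416 = 0.04576
  Factory E: 0.21 × 0.09 = 0.0189
  Factory C: 0.13 × 0.12 = 0.0156
Total = 0.19136.
The ratio is 0.0189 / 0.0156 (the normalizer cancels) = 1.212.

1.212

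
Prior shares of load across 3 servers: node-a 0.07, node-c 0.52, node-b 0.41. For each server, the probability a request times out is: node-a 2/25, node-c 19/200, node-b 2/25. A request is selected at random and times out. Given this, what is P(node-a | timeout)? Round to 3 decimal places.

Unnormalized posteriors (prior × likelihood):
  node-a: 0.07 × 0.08 = 0.0056
  node-c: 0.52 × 0.095 = 0.0494
  node-b: 0.41 × 0.08 = 0.0328
Sum = 0.0878.
P(node-a | evidence) = 0.0056 / 0.0878 ≈ 0.064.

0.064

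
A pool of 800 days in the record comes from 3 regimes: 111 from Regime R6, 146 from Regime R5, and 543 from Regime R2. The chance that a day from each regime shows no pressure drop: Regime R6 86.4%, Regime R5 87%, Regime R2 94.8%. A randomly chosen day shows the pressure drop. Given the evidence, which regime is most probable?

Regime R2

Taking complements, P(drop | each) = Regime R6 0.136, Regime R5 0.13, Regime R2 0.052.
By Bayes' rule, posterior ∝ prior × likelihood:
  Regime R6: 0.13875 × 0.136 = 0.01887
  Regime R5: 0.1825 × 0.13 = 0.023725
  Regime R2: 0.67875 × 0.052 = 0.035295
Sum = 0.07789.
Largest term belongs to Regime R2, so Regime R2 is most probable.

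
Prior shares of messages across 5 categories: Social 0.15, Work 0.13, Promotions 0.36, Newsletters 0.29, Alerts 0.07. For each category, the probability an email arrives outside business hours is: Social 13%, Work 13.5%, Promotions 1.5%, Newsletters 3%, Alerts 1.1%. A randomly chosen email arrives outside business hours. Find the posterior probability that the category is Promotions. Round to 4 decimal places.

0.1040

Compute prior × likelihood for every hypothesis:
  Social: 0.15 × 0.13 = 0.0195
  Work: 0.13 × 0.135 = 0.01755
  Promotions: 0.36 × 0.015 = 0.0054
  Newsletters: 0.29 × 0.03 = 0.0087
  Alerts: 0.07 × 0.011 = 0.00077
Sum = 0.05192.
P(Promotions | evidence) = 0.0054 / 0.05192 ≈ 0.1040.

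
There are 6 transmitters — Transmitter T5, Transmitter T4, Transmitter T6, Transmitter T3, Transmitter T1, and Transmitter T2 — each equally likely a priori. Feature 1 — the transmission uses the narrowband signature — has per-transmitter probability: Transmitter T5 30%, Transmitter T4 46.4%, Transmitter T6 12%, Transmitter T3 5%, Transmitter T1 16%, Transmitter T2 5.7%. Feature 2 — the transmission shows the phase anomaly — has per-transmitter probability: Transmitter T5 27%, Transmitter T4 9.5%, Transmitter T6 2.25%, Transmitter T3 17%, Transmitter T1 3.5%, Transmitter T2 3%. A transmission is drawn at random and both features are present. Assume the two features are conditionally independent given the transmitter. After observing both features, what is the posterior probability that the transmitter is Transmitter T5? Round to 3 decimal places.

With a uniform prior (1/6 each), posterior ∝ likelihood:
  Transmitter T5: 0.3 × 0.27 = 0.081
  Transmitter T4: 0.464 × 0.095 = 0.04408
  Transmitter T6: 0.12 × 0.0225 = 0.0027
  Transmitter T3: 0.05 × 0.17 = 0.0085
  Transmitter T1: 0.16 × 0.035 = 0.0056
  Transmitter T2: 0.057 × 0.03 = 0.00171
Normalizing constant = 0.14359.
P(Transmitter T5 | evidence) = 0.081 / 0.14359 ≈ 0.564.

0.564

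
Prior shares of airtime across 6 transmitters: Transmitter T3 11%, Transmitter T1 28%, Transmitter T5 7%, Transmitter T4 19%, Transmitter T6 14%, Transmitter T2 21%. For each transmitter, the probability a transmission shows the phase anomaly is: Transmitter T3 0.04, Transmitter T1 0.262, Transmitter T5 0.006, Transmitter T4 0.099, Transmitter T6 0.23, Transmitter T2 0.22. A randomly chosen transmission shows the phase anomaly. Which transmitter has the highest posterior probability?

By Bayes' rule, posterior ∝ prior × likelihood:
  Transmitter T3: 0.11 × 0.04 = 0.0044
  Transmitter T1: 0.28 × 0.262 = 0.07336
  Transmitter T5: 0.07 × 0.006 = 0.00042
  Transmitter T4: 0.19 × 0.099 = 0.01881
  Transmitter T6: 0.14 × 0.23 = 0.0322
  Transmitter T2: 0.21 × 0.22 = 0.0462
Total = 0.17539.
Largest term belongs to Transmitter T1, so Transmitter T1 is most probable.

Transmitter T1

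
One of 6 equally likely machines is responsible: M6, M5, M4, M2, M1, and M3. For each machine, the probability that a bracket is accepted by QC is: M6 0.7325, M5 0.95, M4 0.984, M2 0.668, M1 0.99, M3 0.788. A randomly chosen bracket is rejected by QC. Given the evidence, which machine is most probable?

M2

Taking complements, P(rejected | each) = M6 0.2675, M5 0.05, M4 0.016, M2 0.332, M1 0.01, M3 0.212.
With a uniform prior (1/6 each), posterior ∝ likelihood:
  M6: 0.2675
  M5: 0.05
  M4: 0.016
  M2: 0.332
  M1: 0.01
  M3: 0.212
Normalizing constant = 0.8875.
Largest term belongs to M2, so M2 is most probable.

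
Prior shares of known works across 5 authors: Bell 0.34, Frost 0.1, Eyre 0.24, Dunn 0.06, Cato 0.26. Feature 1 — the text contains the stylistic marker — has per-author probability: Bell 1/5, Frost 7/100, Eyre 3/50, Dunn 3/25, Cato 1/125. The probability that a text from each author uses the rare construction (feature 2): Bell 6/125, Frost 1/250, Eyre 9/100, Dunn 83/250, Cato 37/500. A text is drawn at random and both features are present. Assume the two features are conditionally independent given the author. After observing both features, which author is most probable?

Prior × likelihood for each hypothesis:
  Bell: 0.34 × 0.2 × 0.048 = 0.003264
  Frost: 0.1 × 0.07 × 0.004 = 0.000028
  Eyre: 0.24 × 0.06 × 0.09 = 0.001296
  Dunn: 0.06 × 0.12 × 0.332 = 0.0023904
  Cato: 0.26 × 0.008 × 0.074 = 0.00015392
Sum = 0.00713232.
Largest term belongs to Bell, so Bell is most probable.

Bell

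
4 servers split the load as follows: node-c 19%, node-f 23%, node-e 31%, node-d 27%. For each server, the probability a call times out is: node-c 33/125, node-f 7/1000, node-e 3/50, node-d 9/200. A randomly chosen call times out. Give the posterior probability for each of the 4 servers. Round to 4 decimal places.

node-c 0.6079, node-f 0.0195, node-e 0.2254, node-d 0.1472

By Bayes' rule, posterior ∝ prior × likelihood:
  node-c: 0.19 × 0.264 = 0.05016
  node-f: 0.23 × 0.007 = 0.00161
  node-e: 0.31 × 0.06 = 0.0186
  node-d: 0.27 × 0.045 = 0.01215
Normalizing constant = 0.08252.
P(node-c | timeout) = 0.05016/0.08252 ≈ 0.6079
P(node-f | timeout) = 0.00161/0.08252 ≈ 0.0195
P(node-e | timeout) = 0.0186/0.08252 ≈ 0.2254
P(node-d | timeout) = 0.01215/0.08252 ≈ 0.1472
(Check: 0.6079+0.0195+0.2254+0.1472 = 1.0000.)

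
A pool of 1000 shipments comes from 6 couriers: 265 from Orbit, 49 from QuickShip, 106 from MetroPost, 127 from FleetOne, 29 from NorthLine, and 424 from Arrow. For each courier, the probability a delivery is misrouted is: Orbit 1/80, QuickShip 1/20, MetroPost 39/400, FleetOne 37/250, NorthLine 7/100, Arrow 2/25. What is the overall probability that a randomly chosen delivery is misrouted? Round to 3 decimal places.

0.071

Prior × likelihood for each hypothesis:
  Orbit: 0.265 × 0.0125 = 0.0033125
  QuickShip: 0.049 × 0.05 = 0.00245
  MetroPost: 0.106 × 0.0975 = 0.010335
  FleetOne: 0.127 × 0.148 = 0.018796
  NorthLine: 0.029 × 0.07 = 0.00203
  Arrow: 0.424 × 0.08 = 0.03392
P(misrouted) = 0.0033125 + 0.00245 + 0.010335 + 0.018796 + 0.00203 + 0.03392 = 0.0708435 → 0.071.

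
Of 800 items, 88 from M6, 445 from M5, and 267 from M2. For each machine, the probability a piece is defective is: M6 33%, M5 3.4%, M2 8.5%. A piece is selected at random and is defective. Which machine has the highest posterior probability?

M6

Unnormalized posteriors (prior × likelihood):
  M6: 0.11 × 0.33 = 0.0363
  M5: 0.55625 × 0.034 = 0.0189125
  M2: 0.33375 × 0.085 = 0.02836875
Normalizing constant = 0.08358125.
Largest term belongs to M6, so M6 is most probable.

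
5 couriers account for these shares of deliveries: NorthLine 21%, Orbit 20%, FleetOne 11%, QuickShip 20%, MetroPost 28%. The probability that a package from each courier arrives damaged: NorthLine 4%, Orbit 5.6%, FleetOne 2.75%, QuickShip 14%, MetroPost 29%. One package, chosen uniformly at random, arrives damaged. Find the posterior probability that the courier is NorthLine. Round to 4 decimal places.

Compute prior × likelihood for every hypothesis:
  NorthLine: 0.21 × 0.04 = 0.0084
  Orbit: 0.2 × 0.056 = 0.0112
  FleetOne: 0.11 × 0.0275 = 0.003025
  QuickShip: 0.2 × 0.14 = 0.028
  MetroPost: 0.28 × 0.29 = 0.0812
Total = 0.131825.
P(NorthLine | evidence) = 0.0084 / 0.131825 ≈ 0.0637.

0.0637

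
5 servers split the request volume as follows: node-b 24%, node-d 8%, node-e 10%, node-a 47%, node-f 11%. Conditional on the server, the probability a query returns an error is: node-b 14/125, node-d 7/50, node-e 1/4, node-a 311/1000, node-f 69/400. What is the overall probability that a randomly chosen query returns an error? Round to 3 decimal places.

By Bayes' rule, posterior ∝ prior × likelihood:
  node-b: 0.24 × 0.112 = 0.02688
  node-d: 0.08 × 0.14 = 0.0112
  node-e: 0.1 × 0.25 = 0.025
  node-a: 0.47 × 0.311 = 0.14617
  node-f: 0.11 × 0.1725 = 0.018975
P(error) = 0.02688 + 0.0112 + 0.025 + 0.14617 + 0.018975 = 0.228225 → 0.228.

0.228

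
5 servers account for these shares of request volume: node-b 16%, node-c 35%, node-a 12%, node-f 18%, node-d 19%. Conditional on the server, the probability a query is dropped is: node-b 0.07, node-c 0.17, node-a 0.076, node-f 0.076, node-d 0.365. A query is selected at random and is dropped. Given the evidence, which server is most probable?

node-d

By Bayes' rule, posterior ∝ prior × likelihood:
  node-b: 0.16 × 0.07 = 0.0112
  node-c: 0.35 × 0.17 = 0.0595
  node-a: 0.12 × 0.076 = 0.00912
  node-f: 0.18 × 0.076 = 0.01368
  node-d: 0.19 × 0.365 = 0.06935
Total = 0.16285.
Largest term belongs to node-d, so node-d is most probable.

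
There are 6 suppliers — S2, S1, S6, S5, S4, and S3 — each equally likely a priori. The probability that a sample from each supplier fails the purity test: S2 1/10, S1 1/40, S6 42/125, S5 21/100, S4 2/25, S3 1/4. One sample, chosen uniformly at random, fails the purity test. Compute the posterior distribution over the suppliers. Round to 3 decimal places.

S2 0.100, S1 0.025, S6 0.336, S5 0.210, S4 0.080, S3 0.250

Since the prior is uniform, the posterior is proportional to the likelihood:
  S2: 0.1
  S1: 0.025
  S6: 0.336
  S5: 0.21
  S4: 0.08
  S3: 0.25
Normalizing constant = 1.001.
P(S2 | off-spec) = 0.1/1.001 ≈ 0.100
P(S1 | off-spec) = 0.025/1.001 ≈ 0.025
P(S6 | off-spec) = 0.336/1.001 ≈ 0.336
P(S5 | off-spec) = 0.21/1.001 ≈ 0.210
P(S4 | off-spec) = 0.08/1.001 ≈ 0.080
P(S3 | off-spec) = 0.25/1.001 ≈ 0.250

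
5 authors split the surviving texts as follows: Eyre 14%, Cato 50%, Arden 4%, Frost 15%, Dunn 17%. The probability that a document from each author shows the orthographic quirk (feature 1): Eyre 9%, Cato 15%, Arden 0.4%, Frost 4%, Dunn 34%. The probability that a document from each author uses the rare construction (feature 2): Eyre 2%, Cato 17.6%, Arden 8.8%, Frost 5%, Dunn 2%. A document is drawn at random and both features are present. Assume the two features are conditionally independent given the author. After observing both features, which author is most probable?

Prior × likelihood for each hypothesis:
  Eyre: 0.14 × 0.09 × 0.02 = 0.000252
  Cato: 0.5 × 0.15 × 0.176 = 0.0132
  Arden: 0.04 × 0.004 × 0.088 = 0.00001408
  Frost: 0.15 × 0.04 × 0.05 = 0.0003
  Dunn: 0.17 × 0.34 × 0.02 = 0.001156
Sum = 0.01492208.
Largest term belongs to Cato, so Cato is most probable.

Cato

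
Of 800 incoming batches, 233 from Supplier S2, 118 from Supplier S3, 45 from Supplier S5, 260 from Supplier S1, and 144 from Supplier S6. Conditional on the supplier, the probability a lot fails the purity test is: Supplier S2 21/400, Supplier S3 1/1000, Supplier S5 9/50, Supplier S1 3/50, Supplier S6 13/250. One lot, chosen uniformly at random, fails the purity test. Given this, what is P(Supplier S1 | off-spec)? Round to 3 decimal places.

0.358

By Bayes' rule, posterior ∝ prior × likelihood:
  Supplier S2: 0.29125 × 0.0525 = 0.015290625
  Supplier S3: 0.1475 × 0.001 = 0.0001475
  Supplier S5: 0.05625 × 0.18 = 0.010125
  Supplier S1: 0.325 × 0.06 = 0.0195
  Supplier S6: 0.18 × 0.052 = 0.00936
Normalizing constant = 0.054423125.
P(Supplier S1 | evidence) = 0.0195 / 0.054423125 ≈ 0.358.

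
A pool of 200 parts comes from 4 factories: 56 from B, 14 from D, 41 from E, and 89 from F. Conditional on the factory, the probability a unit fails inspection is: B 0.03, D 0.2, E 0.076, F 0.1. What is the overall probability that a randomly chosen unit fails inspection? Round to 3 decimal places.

Unnormalized posteriors (prior × likelihood):
  B: 0.28 × 0.03 = 0.0084
  D: 0.07 × 0.2 = 0.014
  E: 0.205 × 0.076 = 0.01558
  F: 0.445 × 0.1 = 0.0445
P(nonconforming) = 0.0084 + 0.014 + 0.01558 + 0.0445 = 0.08248 → 0.082.

0.082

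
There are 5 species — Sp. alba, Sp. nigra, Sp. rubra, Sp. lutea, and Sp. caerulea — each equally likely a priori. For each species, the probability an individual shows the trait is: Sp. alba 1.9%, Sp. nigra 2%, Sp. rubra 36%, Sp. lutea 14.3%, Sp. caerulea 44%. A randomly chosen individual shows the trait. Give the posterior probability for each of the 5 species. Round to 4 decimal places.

Sp. alba 0.0193, Sp. nigra 0.0204, Sp. rubra 0.3666, Sp. lutea 0.1456, Sp. caerulea 0.4481

Since the prior is uniform, the posterior is proportional to the likelihood:
  Sp. alba: 0.019
  Sp. nigra: 0.02
  Sp. rubra: 0.36
  Sp. lutea: 0.143
  Sp. caerulea: 0.44
Total = 0.982.
P(Sp. alba | trait) = 0.019/0.982 ≈ 0.0193
P(Sp. nigra | trait) = 0.02/0.982 ≈ 0.0204
P(Sp. rubra | trait) = 0.36/0.982 ≈ 0.3666
P(Sp. lutea | trait) = 0.143/0.982 ≈ 0.1456
P(Sp. caerulea | trait) = 0.44/0.982 ≈ 0.4481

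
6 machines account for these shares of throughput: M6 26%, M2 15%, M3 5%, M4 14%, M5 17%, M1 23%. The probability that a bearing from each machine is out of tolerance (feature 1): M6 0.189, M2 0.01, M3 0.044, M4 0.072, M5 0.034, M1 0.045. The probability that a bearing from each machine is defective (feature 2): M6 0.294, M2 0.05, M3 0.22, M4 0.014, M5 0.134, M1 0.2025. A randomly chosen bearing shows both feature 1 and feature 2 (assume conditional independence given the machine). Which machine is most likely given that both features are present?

M6

Unnormalized posteriors (prior × likelihood):
  M6: 0.26 × 0.189 × 0.294 = 0.01444716
  M2: 0.15 × 0.01 × 0.05 = 0.000075
  M3: 0.05 × 0.044 × 0.22 = 0.000484
  M4: 0.14 × 0.072 × 0.014 = 0.00014112
  M5: 0.17 × 0.034 × 0.134 = 0.00077452
  M1: 0.23 × 0.045 × 0.2025 = 0.002095875
Total = 0.018017675.
Largest term belongs to M6, so M6 is most probable.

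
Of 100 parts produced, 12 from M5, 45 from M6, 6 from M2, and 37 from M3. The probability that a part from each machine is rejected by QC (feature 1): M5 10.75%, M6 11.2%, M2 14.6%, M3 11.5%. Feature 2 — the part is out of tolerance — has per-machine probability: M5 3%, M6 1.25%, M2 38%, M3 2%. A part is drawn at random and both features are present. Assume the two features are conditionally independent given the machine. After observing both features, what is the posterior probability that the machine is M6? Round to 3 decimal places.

Prior × likelihood for each hypothesis:
  M5: 0.12 × 0.1075 × 0.03 = 0.000387
  M6: 0.45 × 0.112 × 0.0125 = 0.00063
  M2: 0.06 × 0.146 × 0.38 = 0.0033288
  M3: 0.37 × 0.115 × 0.02 = 0.000851
Total = 0.0051968.
P(M6 | evidence) = 0.00063 / 0.0051968 ≈ 0.121.

0.121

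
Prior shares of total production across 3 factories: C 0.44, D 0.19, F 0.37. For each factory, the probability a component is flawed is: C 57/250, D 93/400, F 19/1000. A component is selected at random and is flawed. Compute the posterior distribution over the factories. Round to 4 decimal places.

C 0.6621, D 0.2915, F 0.0464

Unnormalized posteriors (prior × likelihood):
  C: 0.44 × 0.228 = 0.10032
  D: 0.19 × 0.2325 = 0.044175
  F: 0.37 × 0.019 = 0.00703
Total = 0.151525.
P(C | flawed) = 0.10032/0.151525 ≈ 0.6621
P(D | flawed) = 0.044175/0.151525 ≈ 0.2915
P(F | flawed) = 0.00703/0.151525 ≈ 0.0464
(Check: 0.6621+0.2915+0.0464 = 1.0000.)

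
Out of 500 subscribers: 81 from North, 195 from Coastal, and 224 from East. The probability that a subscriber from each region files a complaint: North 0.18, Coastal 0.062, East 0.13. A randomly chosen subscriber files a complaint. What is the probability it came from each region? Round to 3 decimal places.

Unnormalized posteriors (prior × likelihood):
  North: 0.162 × 0.18 = 0.02916
  Coastal: 0.39 × 0.062 = 0.02418
  East: 0.448 × 0.13 = 0.05824
Sum = 0.11158.
P(North | complaint) = 0.02916/0.11158 ≈ 0.261
P(Coastal | complaint) = 0.02418/0.11158 ≈ 0.217
P(East | complaint) = 0.05824/0.11158 ≈ 0.522
(Check: 0.261+0.217+0.522 = 1.000.)

North 0.261, Coastal 0.217, East 0.522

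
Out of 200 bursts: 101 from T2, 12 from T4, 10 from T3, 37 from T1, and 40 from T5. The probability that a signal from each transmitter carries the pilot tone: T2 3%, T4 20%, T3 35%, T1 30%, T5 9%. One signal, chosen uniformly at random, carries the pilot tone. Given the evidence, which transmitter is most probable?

Unnormalized posteriors (prior × likelihood):
  T2: 0.505 × 0.03 = 0.01515
  T4: 0.06 × 0.2 = 0.012
  T3: 0.05 × 0.35 = 0.0175
  T1: 0.185 × 0.3 = 0.0555
  T5: 0.2 × 0.09 = 0.018
Total = 0.11815.
Largest term belongs to T1, so T1 is most probable.

T1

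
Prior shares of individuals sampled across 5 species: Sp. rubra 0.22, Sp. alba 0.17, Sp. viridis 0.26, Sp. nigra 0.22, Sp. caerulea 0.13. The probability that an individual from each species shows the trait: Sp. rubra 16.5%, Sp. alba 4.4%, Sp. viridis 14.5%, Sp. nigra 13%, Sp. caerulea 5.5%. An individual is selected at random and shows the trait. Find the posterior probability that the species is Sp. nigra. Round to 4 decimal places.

Prior × likelihood for each hypothesis:
  Sp. rubra: 0.22 × 0.165 = 0.0363
  Sp. alba: 0.17 × 0.044 = 0.00748
  Sp. viridis: 0.26 × 0.145 = 0.0377
  Sp. nigra: 0.22 × 0.13 = 0.0286
  Sp. caerulea: 0.13 × 0.055 = 0.00715
Normalizing constant = 0.11723.
P(Sp. nigra | evidence) = 0.0286 / 0.11723 ≈ 0.2440.

0.2440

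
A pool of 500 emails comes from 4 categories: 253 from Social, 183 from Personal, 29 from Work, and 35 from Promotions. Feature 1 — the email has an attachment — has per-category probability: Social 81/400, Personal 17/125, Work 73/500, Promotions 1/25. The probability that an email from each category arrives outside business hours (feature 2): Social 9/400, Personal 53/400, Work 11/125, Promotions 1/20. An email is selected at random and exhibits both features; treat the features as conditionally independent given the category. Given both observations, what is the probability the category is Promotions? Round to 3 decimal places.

Unnormalized posteriors (prior × likelihood):
  Social: 0.506 × 0.2025 × 0.0225 = 0.0023054625
  Personal: 0.366 × 0.136 × 0.1325 = 0.00659532
  Work: 0.058 × 0.146 × 0.088 = 0.000745184
  Promotions: 0.07 × 0.04 × 0.05 = 0.00014
Sum = 0.0097859665.
P(Promotions | evidence) = 0.00014 / 0.0097859665 ≈ 0.014.

0.014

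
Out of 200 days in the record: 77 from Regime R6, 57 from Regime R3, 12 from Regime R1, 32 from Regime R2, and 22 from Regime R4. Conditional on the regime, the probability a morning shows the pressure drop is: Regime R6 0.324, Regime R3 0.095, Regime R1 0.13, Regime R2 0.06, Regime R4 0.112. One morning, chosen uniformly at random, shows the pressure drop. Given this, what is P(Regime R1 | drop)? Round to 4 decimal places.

Compute prior × likelihood for every hypothesis:
  Regime R6: 0.385 × 0.324 = 0.12474
  Regime R3: 0.285 × 0.095 = 0.027075
  Regime R1: 0.06 × 0.13 = 0.0078
  Regime R2: 0.16 × 0.06 = 0.0096
  Regime R4: 0.11 × 0.112 = 0.01232
Normalizing constant = 0.181535.
P(Regime R1 | evidence) = 0.0078 / 0.181535 ≈ 0.0430.

0.0430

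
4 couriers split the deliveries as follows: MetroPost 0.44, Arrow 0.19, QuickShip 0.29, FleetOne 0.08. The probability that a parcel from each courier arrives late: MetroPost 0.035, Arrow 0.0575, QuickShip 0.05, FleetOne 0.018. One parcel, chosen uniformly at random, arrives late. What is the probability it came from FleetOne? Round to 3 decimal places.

Unnormalized posteriors (prior × likelihood):
  MetroPost: 0.44 × 0.035 = 0.0154
  Arrow: 0.19 × 0.0575 = 0.010925
  QuickShip: 0.29 × 0.05 = 0.0145
  FleetOne: 0.08 × 0.018 = 0.00144
Sum = 0.042265.
P(FleetOne | evidence) = 0.00144 / 0.042265 ≈ 0.034.

0.034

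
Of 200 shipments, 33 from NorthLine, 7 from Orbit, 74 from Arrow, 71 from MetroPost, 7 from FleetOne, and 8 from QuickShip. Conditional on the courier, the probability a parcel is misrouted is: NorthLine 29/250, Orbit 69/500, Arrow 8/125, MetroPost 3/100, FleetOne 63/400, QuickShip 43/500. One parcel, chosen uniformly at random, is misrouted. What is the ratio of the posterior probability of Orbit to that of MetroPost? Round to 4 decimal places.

0.4535

By Bayes' rule, posterior ∝ prior × likelihood:
  NorthLine: 0.165 × 0.116 = 0.01914
  Orbit: 0.035 × 0.138 = 0.00483
  Arrow: 0.37 × 0.064 = 0.02368
  MetroPost: 0.355 × 0.03 = 0.01065
  FleetOne: 0.035 × 0.1575 = 0.0055125
  QuickShip: 0.04 × 0.086 = 0.00344
Normalizing constant = 0.0672525.
The ratio is 0.00483 / 0.01065 (the normalizer cancels) = 0.4535.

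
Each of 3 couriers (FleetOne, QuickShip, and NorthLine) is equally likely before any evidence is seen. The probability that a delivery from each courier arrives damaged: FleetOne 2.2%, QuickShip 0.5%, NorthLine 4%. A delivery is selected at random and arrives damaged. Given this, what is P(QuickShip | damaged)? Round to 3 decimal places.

With a uniform prior (1/3 each), posterior ∝ likelihood:
  FleetOne: 0.022
  QuickShip: 0.005
  NorthLine: 0.04
Total = 0.067.
P(QuickShip | evidence) = 0.005 / 0.067 ≈ 0.075.

0.075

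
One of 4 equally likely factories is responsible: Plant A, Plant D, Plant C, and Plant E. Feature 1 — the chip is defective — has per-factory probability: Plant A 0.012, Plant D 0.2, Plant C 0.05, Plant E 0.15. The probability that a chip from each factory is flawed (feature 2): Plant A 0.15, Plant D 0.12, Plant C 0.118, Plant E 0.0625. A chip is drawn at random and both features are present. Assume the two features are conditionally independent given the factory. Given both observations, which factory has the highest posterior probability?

Plant D

Since the prior is uniform, the posterior is proportional to the likelihood:
  Plant A: 0.012 × 0.15 = 0.0018
  Plant D: 0.2 × 0.12 = 0.024
  Plant C: 0.05 × 0.118 = 0.0059
  Plant E: 0.15 × 0.0625 = 0.009375
Sum = 0.041075.
Largest term belongs to Plant D, so Plant D is most probable.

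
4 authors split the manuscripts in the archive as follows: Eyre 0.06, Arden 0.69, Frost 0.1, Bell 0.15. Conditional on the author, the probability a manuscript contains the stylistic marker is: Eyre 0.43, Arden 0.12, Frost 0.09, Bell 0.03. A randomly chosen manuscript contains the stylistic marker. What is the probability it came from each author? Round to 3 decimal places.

Eyre 0.211, Arden 0.678, Frost 0.074, Bell 0.037

By Bayes' rule, posterior ∝ prior × likelihood:
  Eyre: 0.06 × 0.43 = 0.0258
  Arden: 0.69 × 0.12 = 0.0828
  Frost: 0.1 × 0.09 = 0.009
  Bell: 0.15 × 0.03 = 0.0045
Sum = 0.1221.
P(Eyre | marker) = 0.0258/0.1221 ≈ 0.211
P(Arden | marker) = 0.0828/0.1221 ≈ 0.678
P(Frost | marker) = 0.009/0.1221 ≈ 0.074
P(Bell | marker) = 0.0045/0.1221 ≈ 0.037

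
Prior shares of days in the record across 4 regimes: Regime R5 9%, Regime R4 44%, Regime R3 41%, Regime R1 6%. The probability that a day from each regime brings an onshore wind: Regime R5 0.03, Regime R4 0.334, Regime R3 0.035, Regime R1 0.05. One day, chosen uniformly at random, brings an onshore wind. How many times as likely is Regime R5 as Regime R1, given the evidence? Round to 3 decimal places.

Unnormalized posteriors (prior × likelihood):
  Regime R5: 0.09 × 0.03 = 0.0027
  Regime R4: 0.44 × 0.334 = 0.14696
  Regime R3: 0.41 × 0.035 = 0.01435
  Regime R1: 0.06 × 0.05 = 0.003
Sum = 0.16701.
The ratio is 0.0027 / 0.003 (the normalizer cancels) = 0.900.

0.900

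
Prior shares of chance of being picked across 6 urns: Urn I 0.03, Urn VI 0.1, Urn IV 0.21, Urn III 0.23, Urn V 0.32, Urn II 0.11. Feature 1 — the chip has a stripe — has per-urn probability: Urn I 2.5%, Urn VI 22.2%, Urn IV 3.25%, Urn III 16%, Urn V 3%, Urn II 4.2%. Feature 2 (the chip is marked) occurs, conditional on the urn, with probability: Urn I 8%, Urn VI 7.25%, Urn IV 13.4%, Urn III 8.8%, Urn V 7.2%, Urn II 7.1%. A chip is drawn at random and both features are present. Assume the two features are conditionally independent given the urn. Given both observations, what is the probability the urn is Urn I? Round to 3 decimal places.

By Bayes' rule, posterior ∝ prior × likelihood:
  Urn I: 0.03 × 0.025 × 0.08 = 0.00006
  Urn VI: 0.1 × 0.222 × 0.0725 = 0.0016095
  Urn IV: 0.21 × 0.0325 × 0.134 = 0.00091455
  Urn III: 0.23 × 0.16 × 0.088 = 0.0032384
  Urn V: 0.32 × 0.03 × 0.072 = 0.0006912
  Urn II: 0.11 × 0.042 × 0.071 = 0.00032802
Normalizing constant = 0.00684167.
P(Urn I | evidence) = 0.00006 / 0.00684167 ≈ 0.009.

0.009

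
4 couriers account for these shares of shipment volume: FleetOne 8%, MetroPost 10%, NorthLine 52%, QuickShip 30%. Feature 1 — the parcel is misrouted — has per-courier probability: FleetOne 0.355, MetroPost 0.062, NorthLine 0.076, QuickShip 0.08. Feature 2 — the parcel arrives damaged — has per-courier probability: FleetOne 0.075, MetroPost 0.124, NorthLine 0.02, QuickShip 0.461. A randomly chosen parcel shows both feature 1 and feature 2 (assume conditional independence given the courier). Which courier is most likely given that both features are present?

By Bayes' rule, posterior ∝ prior × likelihood:
  FleetOne: 0.08 × 0.355 × 0.075 = 0.00213
  MetroPost: 0.1 × 0.062 × 0.124 = 0.0007688
  NorthLine: 0.52 × 0.076 × 0.02 = 0.0007904
  QuickShip: 0.3 × 0.08 × 0.461 = 0.011064
Sum = 0.0147532.
Largest term belongs to QuickShip, so QuickShip is most probable.

QuickShip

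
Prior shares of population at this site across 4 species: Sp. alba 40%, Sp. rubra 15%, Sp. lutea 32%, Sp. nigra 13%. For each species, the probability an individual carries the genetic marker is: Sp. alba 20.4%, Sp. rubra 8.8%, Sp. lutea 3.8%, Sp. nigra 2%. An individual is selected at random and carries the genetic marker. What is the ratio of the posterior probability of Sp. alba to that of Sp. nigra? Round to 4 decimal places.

Compute prior × likelihood for every hypothesis:
  Sp. alba: 0.4 × 0.204 = 0.0816
  Sp. rubra: 0.15 × 0.088 = 0.0132
  Sp. lutea: 0.32 × 0.038 = 0.01216
  Sp. nigra: 0.13 × 0.02 = 0.0026
Sum = 0.10956.
The ratio is 0.0816 / 0.0026 (the normalizer cancels) = 31.3846.

31.3846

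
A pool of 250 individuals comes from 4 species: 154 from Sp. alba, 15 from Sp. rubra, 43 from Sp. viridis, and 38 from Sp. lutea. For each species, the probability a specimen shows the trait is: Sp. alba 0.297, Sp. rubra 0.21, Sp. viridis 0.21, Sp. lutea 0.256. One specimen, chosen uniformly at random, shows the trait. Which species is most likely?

Compute prior × likelihood for every hypothesis:
  Sp. alba: 0.616 × 0.297 = 0.182952
  Sp. rubra: 0.06 × 0.21 = 0.0126
  Sp. viridis: 0.172 × 0.21 = 0.03612
  Sp. lutea: 0.152 × 0.256 = 0.038912
Sum = 0.270584.
Largest term belongs to Sp. alba, so Sp. alba is most probable.

Sp. alba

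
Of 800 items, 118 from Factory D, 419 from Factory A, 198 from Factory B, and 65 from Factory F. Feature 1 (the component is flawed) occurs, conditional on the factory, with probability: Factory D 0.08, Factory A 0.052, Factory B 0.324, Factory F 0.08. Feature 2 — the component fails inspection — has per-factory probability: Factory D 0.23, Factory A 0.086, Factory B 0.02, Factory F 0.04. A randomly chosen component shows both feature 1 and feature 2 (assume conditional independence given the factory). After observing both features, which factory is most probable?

Unnormalized posteriors (prior × likelihood):
  Factory D: 0.1475 × 0.08 × 0.23 = 0.002714
  Factory A: 0.52375 × 0.052 × 0.086 = 0.00234221
  Factory B: 0.2475 × 0.324 × 0.02 = 0.0016038
  Factory F: 0.08125 × 0.08 × 0.04 = 0.00026
Sum = 0.00692001.
Largest term belongs to Factory D, so Factory D is most probable.

Factory D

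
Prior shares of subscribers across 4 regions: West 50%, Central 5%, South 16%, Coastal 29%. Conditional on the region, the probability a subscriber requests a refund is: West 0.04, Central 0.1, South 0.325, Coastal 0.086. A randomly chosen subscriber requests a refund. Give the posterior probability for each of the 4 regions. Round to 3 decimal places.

Prior × likelihood for each hypothesis:
  West: 0.5 × 0.04 = 0.02
  Central: 0.05 × 0.1 = 0.005
  South: 0.16 × 0.325 = 0.052
  Coastal: 0.29 × 0.086 = 0.02494
Sum = 0.10194.
P(West | refund) = 0.02/0.10194 ≈ 0.196
P(Central | refund) = 0.005/0.10194 ≈ 0.049
P(South | refund) = 0.052/0.10194 ≈ 0.510
P(Coastal | refund) = 0.02494/0.10194 ≈ 0.245

West 0.196, Central 0.049, South 0.510, Coastal 0.245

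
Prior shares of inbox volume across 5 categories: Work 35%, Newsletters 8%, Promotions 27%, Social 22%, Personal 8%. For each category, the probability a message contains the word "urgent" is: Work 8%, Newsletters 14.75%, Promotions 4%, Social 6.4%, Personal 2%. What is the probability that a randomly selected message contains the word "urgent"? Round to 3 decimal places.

0.066

Unnormalized posteriors (prior × likelihood):
  Work: 0.35 × 0.08 = 0.028
  Newsletters: 0.08 × 0.1475 = 0.0118
  Promotions: 0.27 × 0.04 = 0.0108
  Social: 0.22 × 0.064 = 0.01408
  Personal: 0.08 × 0.02 = 0.0016
P(urgent-flag) = 0.028 + 0.0118 + 0.0108 + 0.01408 + 0.0016 = 0.06628 → 0.066.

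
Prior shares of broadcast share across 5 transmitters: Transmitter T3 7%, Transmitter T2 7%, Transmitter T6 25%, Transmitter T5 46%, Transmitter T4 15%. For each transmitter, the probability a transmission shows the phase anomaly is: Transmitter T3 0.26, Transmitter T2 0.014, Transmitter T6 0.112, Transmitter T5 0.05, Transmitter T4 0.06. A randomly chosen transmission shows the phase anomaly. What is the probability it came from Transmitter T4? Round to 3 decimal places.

0.114

Compute prior × likelihood for every hypothesis:
  Transmitter T3: 0.07 × 0.26 = 0.0182
  Transmitter T2: 0.07 × 0.014 = 0.00098
  Transmitter T6: 0.25 × 0.112 = 0.028
  Transmitter T5: 0.46 × 0.05 = 0.023
  Transmitter T4: 0.15 × 0.06 = 0.009
Sum = 0.07918.
P(Transmitter T4 | evidence) = 0.009 / 0.07918 ≈ 0.114.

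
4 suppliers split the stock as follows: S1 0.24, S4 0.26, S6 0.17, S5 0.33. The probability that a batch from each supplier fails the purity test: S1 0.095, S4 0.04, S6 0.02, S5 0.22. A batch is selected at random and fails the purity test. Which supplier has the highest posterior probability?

By Bayes' rule, posterior ∝ prior × likelihood:
  S1: 0.24 × 0.095 = 0.0228
  S4: 0.26 × 0.04 = 0.0104
  S6: 0.17 × 0.02 = 0.0034
  S5: 0.33 × 0.22 = 0.0726
Normalizing constant = 0.1092.
Largest term belongs to S5, so S5 is most probable.

S5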